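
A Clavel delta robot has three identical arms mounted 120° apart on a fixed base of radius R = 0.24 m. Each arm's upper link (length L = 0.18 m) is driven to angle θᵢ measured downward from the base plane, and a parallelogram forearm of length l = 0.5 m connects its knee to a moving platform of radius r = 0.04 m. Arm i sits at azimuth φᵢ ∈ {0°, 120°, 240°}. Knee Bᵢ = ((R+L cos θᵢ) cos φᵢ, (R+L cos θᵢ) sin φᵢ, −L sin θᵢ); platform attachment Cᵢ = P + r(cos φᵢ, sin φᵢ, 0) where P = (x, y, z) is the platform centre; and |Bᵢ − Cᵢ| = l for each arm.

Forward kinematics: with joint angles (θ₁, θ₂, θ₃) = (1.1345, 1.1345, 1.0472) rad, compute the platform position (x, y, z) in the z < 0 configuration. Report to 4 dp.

(-0.0081, -0.0141, -0.5743)

centre 1 = (0.2761·cos0.0°, 0.2761·sin0.0°, -0.1631) = (0.2761, 0.0000, -0.1631)
centre 2 = (0.2761·cos120.0°, 0.2761·sin120.0°, -0.1631) = (-0.1380, 0.2391, -0.1631)
arm 3 at φ=240.0°: e+L cos θ3 = 0.2900;  centre 3 = (-0.1450, -0.2511, -0.1559)
eliminate P² terms by subtracting sphere 1 from 2 and 3
linear system: -0.8282x+0.4782y = 0.0000−0.0000z; -0.8421x+-0.5023y = 0.0056−0.0145z
Cramer: x(z) = -0.0033+0.0085z;  y(z) = -0.0056+0.0147z
into |P−centre ₁|² = l²: 1.0003z² + 0.3214z + -0.1453 = 0;  Δ = 0.6848;  z = -0.5743 or 0.2530 → z<0 root = -0.5743
x = -0.0081, y = -0.0141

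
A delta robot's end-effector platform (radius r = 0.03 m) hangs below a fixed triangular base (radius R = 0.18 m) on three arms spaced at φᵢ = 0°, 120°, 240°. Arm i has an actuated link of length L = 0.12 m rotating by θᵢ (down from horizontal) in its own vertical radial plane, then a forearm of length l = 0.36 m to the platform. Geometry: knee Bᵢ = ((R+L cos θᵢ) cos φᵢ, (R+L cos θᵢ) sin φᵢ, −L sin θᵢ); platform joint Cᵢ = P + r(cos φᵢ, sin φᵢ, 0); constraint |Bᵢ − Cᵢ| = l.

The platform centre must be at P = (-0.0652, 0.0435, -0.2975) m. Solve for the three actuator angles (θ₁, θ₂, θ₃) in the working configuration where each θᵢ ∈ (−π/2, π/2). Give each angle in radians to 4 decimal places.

θ₁ = 0.8728, θ₂ = 0.0000, θ₃ = 0.5236

arm 1 (φ=0.0°): x'=-0.0652, y'=0.0435
  A cos θ + B sin θ = C:  0.2152·cos θ + -0.2975·sin θ = -0.0896
  √(A²+B²)=0.3672;  θ1 = -0.9446+1.8174 ≈ 0.8728
rotate P by −φ2: (0.0703, 0.0347, -0.2975)
  e−x'=0.0797;  (l²−L²−(e−x')²−y'²−z²)/2L = 0.0797
  √(A²+B²)=0.3080;  θ2 = -1.3090+1.3090 ≈ 0.0000
arm 3 (φ=240.0°): x'=-0.0051, y'=-0.0782
  A cos θ + B sin θ = C:  0.1551·cos θ + -0.2975·sin θ = -0.0145
  γ=atan2(-0.2975,0.1551)=-1.0903;  ψ=arccos(-0.0431)=1.6139;  θ3=γ+ψ≈0.5236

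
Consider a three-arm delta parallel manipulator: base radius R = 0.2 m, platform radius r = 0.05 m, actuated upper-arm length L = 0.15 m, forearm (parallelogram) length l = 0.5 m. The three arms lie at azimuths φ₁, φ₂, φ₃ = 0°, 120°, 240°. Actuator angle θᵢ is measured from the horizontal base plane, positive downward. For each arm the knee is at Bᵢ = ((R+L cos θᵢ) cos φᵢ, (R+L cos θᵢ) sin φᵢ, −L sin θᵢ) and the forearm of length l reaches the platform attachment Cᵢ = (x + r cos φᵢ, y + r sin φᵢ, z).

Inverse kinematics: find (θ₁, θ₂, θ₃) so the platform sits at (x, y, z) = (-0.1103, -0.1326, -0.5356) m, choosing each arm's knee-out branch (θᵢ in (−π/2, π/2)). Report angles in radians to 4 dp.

θ₁ = 1.3965, θ₂ = 1.2221, θ₃ = 0.3493

φ1=0.0° → target in arm frame (-0.1103, -0.1326)
  A=0.2603, B=-0.5356, C=(l²−L²−A²−y'²−z²)/(2L)=-0.4824
  θ1 = atan2(B,A) + arccos(C/0.5955) = 1.3965
φ2=120.0° → target in arm frame (-0.0597, 0.1618)
  A cos θ + B sin θ = C:  0.2097·cos θ + -0.5356·sin θ = -0.4317
  θ2 = atan2(B,A) + arccos(C/0.5752) = 1.2221
arm 3 (φ=240.0°): x'=0.1700, y'=-0.0292
  A=-0.0200, B=-0.5356, C=(l²−L²−A²−y'²−z²)/(2L)=-0.2021
  θ3 = atan2(B,A) + arccos(C/0.5360) = 0.3493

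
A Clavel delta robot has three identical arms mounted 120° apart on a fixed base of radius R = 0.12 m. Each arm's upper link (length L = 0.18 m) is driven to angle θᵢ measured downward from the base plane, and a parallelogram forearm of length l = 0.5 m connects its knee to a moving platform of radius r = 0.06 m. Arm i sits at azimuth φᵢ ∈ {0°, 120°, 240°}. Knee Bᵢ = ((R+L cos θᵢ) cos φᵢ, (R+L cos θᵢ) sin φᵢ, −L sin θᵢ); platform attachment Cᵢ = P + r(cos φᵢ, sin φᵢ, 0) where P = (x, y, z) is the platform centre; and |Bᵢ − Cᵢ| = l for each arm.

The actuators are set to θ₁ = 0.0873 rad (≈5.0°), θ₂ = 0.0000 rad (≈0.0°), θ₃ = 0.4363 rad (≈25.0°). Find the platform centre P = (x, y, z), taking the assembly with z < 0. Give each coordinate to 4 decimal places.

arm 1 at φ=0.0°: ρ1 = 0.2393;  O1 = (0.2393, 0.0000, -0.0157)
O2 = (0.2400·cos120.0°, 0.2400·sin120.0°, 0.0000) = (-0.1200, 0.2078, 0.0000)
φ3=240.0°: virtual centre (-0.1116, -0.1932, -0.0761), radius l
eliminate P² terms by subtracting sphere 1 from 2 and 3
linear system: -0.7186x+0.4157y = 0.0001−0.0314z; -0.7018x+-0.3865y = -0.0019−-0.1207z
Cramer: x(z) = 0.0014-0.0668z;  y(z) = 0.0026-0.1911z
into |P−O₁|² = l²: 1.0410z² + 0.0622z + -0.1931 = 0;  Δ = 0.8080;  z = -0.4616 or 0.4019 → z<0 root = -0.4616
x = 0.0322, y = 0.0908

(0.0322, 0.0908, -0.4616)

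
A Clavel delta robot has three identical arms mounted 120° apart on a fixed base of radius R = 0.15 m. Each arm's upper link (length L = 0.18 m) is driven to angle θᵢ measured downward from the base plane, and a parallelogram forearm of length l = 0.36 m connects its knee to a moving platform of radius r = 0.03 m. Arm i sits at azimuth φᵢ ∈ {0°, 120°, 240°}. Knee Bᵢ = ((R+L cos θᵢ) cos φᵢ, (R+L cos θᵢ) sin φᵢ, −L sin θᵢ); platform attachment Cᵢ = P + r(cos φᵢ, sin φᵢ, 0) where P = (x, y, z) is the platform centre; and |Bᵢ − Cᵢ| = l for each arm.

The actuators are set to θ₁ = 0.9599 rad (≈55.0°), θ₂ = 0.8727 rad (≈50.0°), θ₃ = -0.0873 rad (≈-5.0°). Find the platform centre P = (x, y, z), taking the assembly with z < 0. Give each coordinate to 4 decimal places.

φ1=0.0°: virtual centre (0.2232, 0.0000, -0.1474), radius l
φ2=120.0°: virtual centre (-0.1178, 0.2041, -0.1379), radius l
φ3=240.0°: virtual centre (-0.1497, -0.2592, 0.0157), radius l
eliminate P² terms by subtracting sphere 1 from 2 and 3
linear system: -0.6822x+0.4082y = 0.0030−0.0191z; -0.7458x+-0.5184y = 0.0183−0.3263z
det = 0.6581;  x = -0.0137+0.2174z,  y = -0.0155+0.3166z
sphere 1 gives Az²+Bz+C=0 with A=1.1475, B=0.1820, C=-0.0515;  B²−4AC=0.2694;  roots -0.3055, 0.1469;  negative root z = -0.3055
x = -0.0801, y = -0.1122

(-0.0801, -0.1122, -0.3055)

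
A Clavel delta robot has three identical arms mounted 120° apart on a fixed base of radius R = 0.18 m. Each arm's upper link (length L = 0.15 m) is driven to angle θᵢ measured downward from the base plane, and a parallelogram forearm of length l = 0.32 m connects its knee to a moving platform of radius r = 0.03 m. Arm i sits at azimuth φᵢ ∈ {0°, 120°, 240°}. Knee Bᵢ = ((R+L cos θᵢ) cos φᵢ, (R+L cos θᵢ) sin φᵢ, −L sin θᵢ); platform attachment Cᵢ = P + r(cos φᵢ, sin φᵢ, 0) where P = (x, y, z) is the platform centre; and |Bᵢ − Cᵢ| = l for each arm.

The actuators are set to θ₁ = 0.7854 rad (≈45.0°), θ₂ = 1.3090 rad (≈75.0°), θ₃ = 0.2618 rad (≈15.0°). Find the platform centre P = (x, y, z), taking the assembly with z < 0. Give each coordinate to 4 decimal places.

S1 = (0.2561·cos0.0°, 0.2561·sin0.0°, -0.1061) = (0.2561, 0.0000, -0.1061)
S2 = (0.1888·cos120.0°, 0.1888·sin120.0°, -0.1449) = (-0.0944, 0.1635, -0.1449)
arm 3 at φ=240.0°: (R−r)+L cos θ3 = 0.2949;  S3 = (-0.1474, -0.2554, -0.0388)
|S₂|²−|S₁|² = -0.0202;  |S₃|²−|S₁|² = 0.0116
linear system: -0.7010x+0.3271y = -0.0202−-0.0776z; -0.8070x+-0.5108y = 0.0116−0.1345z
Cramer: x(z) = 0.0104+0.0070z;  y(z) = -0.0393+0.2523z
sphere 1 gives Az²+Bz+C=0 with A=1.0637, B=0.1889, C=-0.0293;  B²−4AC=0.1602;  roots -0.2769, 0.0994;  negative root z = -0.2769
x = 0.0085, y = -0.1092

(0.0085, -0.1092, -0.2769)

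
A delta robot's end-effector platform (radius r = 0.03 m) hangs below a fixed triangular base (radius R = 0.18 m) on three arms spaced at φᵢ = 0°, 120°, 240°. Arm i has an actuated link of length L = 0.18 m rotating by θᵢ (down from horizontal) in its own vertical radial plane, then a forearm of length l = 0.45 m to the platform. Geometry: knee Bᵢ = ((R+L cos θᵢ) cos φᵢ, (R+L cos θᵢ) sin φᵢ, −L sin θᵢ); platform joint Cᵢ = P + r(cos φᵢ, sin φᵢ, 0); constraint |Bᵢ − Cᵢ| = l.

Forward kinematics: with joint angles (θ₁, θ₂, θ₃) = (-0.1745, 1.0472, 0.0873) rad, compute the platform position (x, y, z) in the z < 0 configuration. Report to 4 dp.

arm 1 at φ=0.0°: e+L cos θ1 = 0.3273;  O1 = (0.3273, 0.0000, 0.0313)
O2 = (0.2400·cos120.0°, 0.2400·sin120.0°, -0.1559) = (-0.1200, 0.2078, -0.1559)
O3 = (0.3293·cos240.0°, 0.3293·sin240.0°, -0.0157) = (-0.1647, -0.2852, -0.0157)
eliminate P² terms by subtracting sphere 1 from 2 and 3
linear system: -0.8945x+0.4157y = -0.0262−-0.3743z; -0.9838x+-0.5704y = 0.0006−-0.0939z
det = 0.9192;  x = 0.0160+-0.2747z,  y = -0.0286+0.3092z
sphere 1 gives Az²+Bz+C=0 with A=1.1711, B=0.0908, C=-0.1038;  B²−4AC=0.4945;  roots -0.3390, 0.2614;  negative root z = -0.3390
x = 0.1091, y = -0.1334

(0.1091, -0.1334, -0.3390)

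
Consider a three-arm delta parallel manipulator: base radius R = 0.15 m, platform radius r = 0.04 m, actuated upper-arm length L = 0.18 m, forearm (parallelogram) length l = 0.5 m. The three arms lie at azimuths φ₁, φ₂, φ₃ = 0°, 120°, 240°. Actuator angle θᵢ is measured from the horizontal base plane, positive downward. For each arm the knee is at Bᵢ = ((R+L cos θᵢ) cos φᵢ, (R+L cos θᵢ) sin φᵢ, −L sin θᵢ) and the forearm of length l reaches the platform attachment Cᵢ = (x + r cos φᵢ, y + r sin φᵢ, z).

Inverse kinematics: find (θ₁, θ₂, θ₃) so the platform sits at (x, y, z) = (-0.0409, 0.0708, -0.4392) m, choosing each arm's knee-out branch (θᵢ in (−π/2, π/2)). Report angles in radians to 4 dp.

θ₁ = 0.3494, θ₂ = -0.0873, θ₃ = 0.3492

φ1=0.0° → target in arm frame (-0.0409, 0.0708)
  e−x'=0.1509;  (l²−L²−(e−x')²−y'²−z²)/2L = -0.0086
  θ1 = atan2(B,A) + arccos(C/0.4644) = 0.3494
φ2=120.0° → target in arm frame (0.0818, 0.0000)
  e−x'=0.0282;  (l²−L²−(e−x')²−y'²−z²)/2L = 0.0664
  γ=atan2(-0.4392,0.0282)=-1.5066;  ψ=arccos(0.1509)=1.4193;  θ2=γ+ψ≈-0.0873
rotate P by −φ3: (-0.0409, -0.0708, -0.4392)
  A=0.1509, B=-0.4392, C=(l²−L²−A²−y'²−z²)/(2L)=-0.0085
  θ3 = atan2(B,A) + arccos(C/0.4644) = 0.3492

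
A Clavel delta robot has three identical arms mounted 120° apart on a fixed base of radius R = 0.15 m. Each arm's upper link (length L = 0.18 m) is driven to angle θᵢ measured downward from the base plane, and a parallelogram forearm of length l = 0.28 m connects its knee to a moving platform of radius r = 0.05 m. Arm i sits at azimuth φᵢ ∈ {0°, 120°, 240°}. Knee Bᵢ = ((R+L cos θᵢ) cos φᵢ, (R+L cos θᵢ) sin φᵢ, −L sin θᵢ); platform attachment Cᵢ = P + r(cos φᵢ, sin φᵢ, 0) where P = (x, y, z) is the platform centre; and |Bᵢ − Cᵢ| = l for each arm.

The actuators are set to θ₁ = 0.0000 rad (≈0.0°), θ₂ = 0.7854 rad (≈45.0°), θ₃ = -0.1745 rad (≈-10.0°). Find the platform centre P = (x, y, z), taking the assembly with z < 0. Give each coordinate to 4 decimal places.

arm 1 at φ=0.0°: (R−r)+L cos θ1 = 0.2800;  S1 = (0.2800, 0.0000, 0.0000)
φ2=120.0°: virtual centre (-0.1136, 0.1968, -0.1273), radius l
φ3=240.0°: virtual centre (-0.1386, -0.2401, 0.0313), radius l
eliminate P² terms by subtracting sphere 1 from 2 and 3
[-0.7873 0.3937 -0.2546]·P = -0.0105;  [-0.8373 -0.4802 0.0625]·P = -0.0005
det = 0.7077;  x = 0.0075+-0.1380z,  y = -0.0119+0.3707z
quadratic in z: (1.1565)z²+(0.0664)z+(-0.0040)=0, √Δ=0.1511 → z ∈ {-0.0940, 0.0366}; z = -0.0940 (taking z<0)
x = 0.0204, y = -0.0467

(0.0204, -0.0467, -0.0940)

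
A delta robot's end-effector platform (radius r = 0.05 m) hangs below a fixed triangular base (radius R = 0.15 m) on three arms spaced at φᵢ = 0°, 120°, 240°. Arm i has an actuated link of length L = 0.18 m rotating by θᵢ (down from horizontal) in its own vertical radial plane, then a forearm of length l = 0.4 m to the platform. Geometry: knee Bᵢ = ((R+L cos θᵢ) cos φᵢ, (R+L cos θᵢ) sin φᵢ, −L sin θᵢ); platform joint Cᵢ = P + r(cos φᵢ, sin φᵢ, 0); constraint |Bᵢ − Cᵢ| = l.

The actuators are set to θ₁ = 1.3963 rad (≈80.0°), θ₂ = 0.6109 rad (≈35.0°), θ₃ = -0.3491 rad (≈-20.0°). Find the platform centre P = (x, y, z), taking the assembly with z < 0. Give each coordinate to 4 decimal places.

(-0.2297, -0.1127, -0.3078)

arm 1 at φ=0.0°: e+L cos θ1 = 0.1313;  O1 = (0.1313, 0.0000, -0.1773)
φ2=120.0°: virtual centre (-0.1237, 0.2143, -0.1032), radius l
φ3=240.0°: virtual centre (-0.1346, -0.2331, 0.0616), radius l
|O₂|²−|O₁|² = 0.0232;  |O₃|²−|O₁|² = 0.0276
plane₁₂: -0.5099x+0.4286y+0.1480z = 0.0232
Cramer: x(z) = -0.0487+0.5879z;  y(z) = -0.0037+0.3542z
into |P−O₁|² = l²: 1.4711z² + 0.1404z + -0.0962 = 0;  Δ = 0.5858;  z = -0.3078 or 0.2124 → z<0 root = -0.3078
x = -0.2297, y = -0.1127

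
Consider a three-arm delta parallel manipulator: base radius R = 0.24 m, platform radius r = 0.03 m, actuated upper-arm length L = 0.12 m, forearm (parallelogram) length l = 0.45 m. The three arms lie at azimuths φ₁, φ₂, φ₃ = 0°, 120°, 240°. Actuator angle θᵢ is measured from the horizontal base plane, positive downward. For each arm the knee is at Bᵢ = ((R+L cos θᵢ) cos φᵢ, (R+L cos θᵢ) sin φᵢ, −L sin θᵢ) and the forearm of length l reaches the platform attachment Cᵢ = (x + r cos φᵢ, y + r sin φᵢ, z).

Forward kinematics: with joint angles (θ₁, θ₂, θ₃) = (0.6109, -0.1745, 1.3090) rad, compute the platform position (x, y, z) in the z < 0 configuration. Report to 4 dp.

φ1=0.0°: virtual centre (0.3083, 0.0000, -0.0688), radius l
S2 = (0.3282·cos120.0°, 0.3282·sin120.0°, 0.0208) = (-0.1641, 0.2842, 0.0208)
φ3=240.0°: virtual centre (-0.1205, -0.2088, -0.1159), radius l
subtract pairs → two planes through P
plane₁₂: -0.9448x+0.5684y+0.1793z = 0.0084
Cramer: x(z) = 0.0142+0.0242z;  y(z) = 0.0384-0.2752z
into |P−S₁|² = l²: 1.0763z² + 0.1023z + -0.1098 = 0;  Δ = 0.4833;  z = -0.3705 or 0.2754 → z<0 root = -0.3705
x = 0.0053, y = 0.1403

(0.0053, 0.1403, -0.3705)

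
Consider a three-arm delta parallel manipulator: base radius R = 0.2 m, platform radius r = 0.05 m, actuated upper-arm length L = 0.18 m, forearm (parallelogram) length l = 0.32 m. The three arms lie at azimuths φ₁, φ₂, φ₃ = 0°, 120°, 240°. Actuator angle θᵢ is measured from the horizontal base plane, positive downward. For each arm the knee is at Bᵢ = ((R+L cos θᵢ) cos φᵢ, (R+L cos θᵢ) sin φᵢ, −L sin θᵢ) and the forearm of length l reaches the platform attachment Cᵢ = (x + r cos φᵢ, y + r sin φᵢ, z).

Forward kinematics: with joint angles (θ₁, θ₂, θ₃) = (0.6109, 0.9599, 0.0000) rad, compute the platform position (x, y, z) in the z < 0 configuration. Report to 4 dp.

φ1=0.0°: virtual centre (0.2974, 0.0000, -0.1032), radius l
O2 = (0.2532·cos120.0°, 0.2532·sin120.0°, -0.1474) = (-0.1266, 0.2193, -0.1474)
arm 3 at φ=240.0°: e+L cos θ3 = 0.3300;  O3 = (-0.1650, -0.2858, 0.0000)
subtract pairs → two planes through P
[-0.8481 0.4386 -0.0884]·P = -0.0133;  [-0.9249 -0.5716 0.2065]·P = 0.0098
Cramer: x(z) = 0.0037+0.0450z;  y(z) = -0.0231+0.2885z
sphere 1 gives Az²+Bz+C=0 with A=1.0852, B=0.1668, C=-0.0049;  B²−4AC=0.0492;  roots -0.1790, 0.0253;  negative root z = -0.1790
x = -0.0044, y = -0.0747

(-0.0044, -0.0747, -0.1790)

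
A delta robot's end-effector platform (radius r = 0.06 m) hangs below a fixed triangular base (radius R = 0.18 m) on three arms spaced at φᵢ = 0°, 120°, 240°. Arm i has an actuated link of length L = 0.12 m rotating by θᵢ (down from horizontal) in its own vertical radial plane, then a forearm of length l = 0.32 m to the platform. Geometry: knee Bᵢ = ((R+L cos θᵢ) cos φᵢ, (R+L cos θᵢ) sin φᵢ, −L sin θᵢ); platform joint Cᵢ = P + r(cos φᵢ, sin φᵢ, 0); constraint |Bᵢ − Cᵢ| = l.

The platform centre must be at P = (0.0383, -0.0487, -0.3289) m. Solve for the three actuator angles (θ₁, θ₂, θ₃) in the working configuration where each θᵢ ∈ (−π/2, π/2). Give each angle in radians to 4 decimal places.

arm 1 (φ=0.0°): x'=0.0383, y'=-0.0487
  A=0.0817, B=-0.3289, C=(l²−L²−A²−y'²−z²)/(2L)=-0.1218
  γ=atan2(-0.3289,0.0817)=-1.3273;  ψ=arccos(-0.3593)=1.9383;  θ1=γ+ψ≈0.6110
rotate P by −φ2: (-0.0613, -0.0088, -0.3289)
  e−x'=0.1813;  (l²−L²−(e−x')²−y'²−z²)/2L = -0.2214
  θ2 = atan2(B,A) + arccos(C/0.3756) = 1.1342
φ3=240.0° → target in arm frame (0.0230, 0.0575)
  e−x'=0.0970;  (l²−L²−(e−x')²−y'²−z²)/2L = -0.1370
  γ=atan2(-0.3289,0.0970)=-1.2841;  ψ=arccos(-0.3996)=1.9819;  θ3=γ+ψ≈0.6978

θ₁ = 0.6110, θ₂ = 1.1342, θ₃ = 0.6978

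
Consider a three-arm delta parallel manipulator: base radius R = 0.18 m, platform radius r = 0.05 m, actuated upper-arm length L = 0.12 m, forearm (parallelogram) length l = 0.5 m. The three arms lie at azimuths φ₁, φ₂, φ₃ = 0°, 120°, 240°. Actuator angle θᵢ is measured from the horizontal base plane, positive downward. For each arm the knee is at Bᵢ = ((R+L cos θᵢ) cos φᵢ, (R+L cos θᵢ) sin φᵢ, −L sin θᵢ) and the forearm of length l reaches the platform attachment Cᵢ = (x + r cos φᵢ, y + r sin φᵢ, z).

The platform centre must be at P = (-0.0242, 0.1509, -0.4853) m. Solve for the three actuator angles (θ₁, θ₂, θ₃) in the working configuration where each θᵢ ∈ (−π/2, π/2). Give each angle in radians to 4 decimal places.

rotate P by −φ1: (-0.0242, 0.1509, -0.4853)
  e−x'=0.1542;  (l²−L²−(e−x')²−y'²−z²)/2L = -0.1936
  γ=atan2(-0.4853,0.1542)=-1.2631;  ψ=arccos(-0.3802)=1.9608;  θ1=γ+ψ≈0.6977
arm 2 (φ=120.0°): x'=0.1428, y'=-0.0545
  e−x'=-0.0128;  (l²−L²−(e−x')²−y'²−z²)/2L = -0.0127
  √(A²+B²)=0.4855;  θ2 = -1.5971+1.5970 ≈ -0.0002
φ3=240.0° → target in arm frame (-0.1186, -0.0964)
  A=0.2486, B=-0.4853, C=(l²−L²−A²−y'²−z²)/(2L)=-0.2959
  θ3 = atan2(B,A) + arccos(C/0.5453) = 1.0469

θ₁ = 0.6977, θ₂ = -0.0002, θ₃ = 1.0469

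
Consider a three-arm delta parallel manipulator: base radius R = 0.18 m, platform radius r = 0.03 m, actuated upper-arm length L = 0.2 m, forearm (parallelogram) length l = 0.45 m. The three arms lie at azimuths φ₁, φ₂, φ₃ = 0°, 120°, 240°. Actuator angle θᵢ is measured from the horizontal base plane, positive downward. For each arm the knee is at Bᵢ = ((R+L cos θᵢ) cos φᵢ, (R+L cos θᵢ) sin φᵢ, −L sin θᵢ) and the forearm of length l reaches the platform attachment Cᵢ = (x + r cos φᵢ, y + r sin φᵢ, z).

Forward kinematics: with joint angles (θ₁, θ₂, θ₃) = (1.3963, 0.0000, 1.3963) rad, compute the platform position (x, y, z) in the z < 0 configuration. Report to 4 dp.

(-0.1258, 0.2179, -0.4391)

S1 = (0.1847·cos0.0°, 0.1847·sin0.0°, -0.1970) = (0.1847, 0.0000, -0.1970)
arm 2 at φ=120.0°: ρ2 = 0.3500;  S2 = (-0.1750, 0.3031, 0.0000)
arm 3 at φ=240.0°: ρ3 = 0.1847;  S3 = (-0.0924, -0.1600, -0.1970)
|S₂|²−|S₁|² = 0.0496;  |S₃|²−|S₁|² = 0.0000
plane₁₂: -0.7194x+0.6062y+0.3939z = 0.0496
Cramer: x(z) = -0.0280+0.2226z;  y(z) = 0.0485-0.3856z
quadratic in z: (1.1983)z²+(0.2618)z+(-0.1161)=0, √Δ=0.7905 → z ∈ {-0.4391, 0.2206}; z = -0.4391 (taking z<0)
x = -0.1258, y = 0.2179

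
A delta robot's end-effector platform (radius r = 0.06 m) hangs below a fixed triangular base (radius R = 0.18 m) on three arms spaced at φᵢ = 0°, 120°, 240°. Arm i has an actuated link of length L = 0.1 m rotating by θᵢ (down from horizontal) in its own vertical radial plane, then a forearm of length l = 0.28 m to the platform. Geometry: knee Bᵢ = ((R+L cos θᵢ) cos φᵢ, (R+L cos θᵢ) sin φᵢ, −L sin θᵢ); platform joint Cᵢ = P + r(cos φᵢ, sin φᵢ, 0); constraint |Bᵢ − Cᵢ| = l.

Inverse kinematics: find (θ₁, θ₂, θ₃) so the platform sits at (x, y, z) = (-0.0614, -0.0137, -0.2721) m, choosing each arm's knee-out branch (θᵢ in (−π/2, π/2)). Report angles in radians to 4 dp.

arm 1 (φ=0.0°): x'=-0.0614, y'=-0.0137
  A=0.1814, B=-0.2721, C=(l²−L²−A²−y'²−z²)/(2L)=-0.1937
  √(A²+B²)=0.3270;  θ1 = -0.9828+2.2046 ≈ 1.2218
rotate P by −φ2: (0.0188, 0.0600, -0.2721)
  e−x'=0.1012;  (l²−L²−(e−x')²−y'²−z²)/2L = -0.0974
  γ=atan2(-0.2721,0.1012)=-1.2148;  ψ=arccos(-0.3354)=1.9129;  θ2=γ+ψ≈0.6980
φ3=240.0° → target in arm frame (0.0426, -0.0463)
  A cos θ + B sin θ = C:  0.0774·cos θ + -0.2721·sin θ = -0.0689
  θ3 = atan2(B,A) + arccos(C/0.2829) = 0.5233

θ₁ = 1.2218, θ₂ = 0.6980, θ₃ = 0.5233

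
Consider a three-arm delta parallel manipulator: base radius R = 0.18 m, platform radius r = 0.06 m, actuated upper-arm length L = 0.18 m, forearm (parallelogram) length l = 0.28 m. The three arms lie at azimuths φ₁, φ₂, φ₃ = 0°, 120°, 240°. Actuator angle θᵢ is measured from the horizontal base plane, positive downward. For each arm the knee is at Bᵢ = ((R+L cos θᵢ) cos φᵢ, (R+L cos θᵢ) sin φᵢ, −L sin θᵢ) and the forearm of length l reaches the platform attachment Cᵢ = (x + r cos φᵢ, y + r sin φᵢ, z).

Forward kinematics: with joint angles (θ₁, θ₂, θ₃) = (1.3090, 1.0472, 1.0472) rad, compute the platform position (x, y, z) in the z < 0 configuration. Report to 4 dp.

(-0.0430, 0.0000, -0.3596)

φ1=0.0°: virtual centre (0.1666, 0.0000, -0.1739), radius l
φ2=120.0°: virtual centre (-0.1050, 0.1819, -0.1559), radius l
arm 3 at φ=240.0°: (R−r)+L cos θ3 = 0.2100;  centre 3 = (-0.1050, -0.1819, -0.1559)
|centre ₂|²−|centre ₁|² = 0.0104;  |centre ₃|²−|centre ₁|² = 0.0104
plane₁₂: -0.5432x+0.3637y+0.0360z = 0.0104
det = 0.3951;  x = -0.0192+0.0662z,  y = 0.0000+0.0000z
sphere 1 gives Az²+Bz+C=0 with A=1.0044, B=0.3231, C=-0.0137;  B²−4AC=0.1593;  roots -0.3596, 0.0378;  negative root z = -0.3596
x = -0.0430, y = 0.0000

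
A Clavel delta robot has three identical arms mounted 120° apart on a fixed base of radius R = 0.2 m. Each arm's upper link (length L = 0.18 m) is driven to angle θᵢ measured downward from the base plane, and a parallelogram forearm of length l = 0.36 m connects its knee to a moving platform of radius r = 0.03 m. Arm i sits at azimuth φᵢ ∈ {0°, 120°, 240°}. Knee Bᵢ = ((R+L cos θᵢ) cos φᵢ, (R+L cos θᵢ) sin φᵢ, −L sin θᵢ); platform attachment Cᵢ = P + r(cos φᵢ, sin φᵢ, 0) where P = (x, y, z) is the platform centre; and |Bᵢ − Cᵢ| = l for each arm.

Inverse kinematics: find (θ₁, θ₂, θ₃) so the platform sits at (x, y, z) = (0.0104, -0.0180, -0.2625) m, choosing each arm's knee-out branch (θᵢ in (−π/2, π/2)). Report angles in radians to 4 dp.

φ1=0.0° → target in arm frame (0.0104, -0.0180)
  e−x'=0.1596;  (l²−L²−(e−x')²−y'²−z²)/2L = 0.0069
  γ=atan2(-0.2625,0.1596)=-1.0245;  ψ=arccos(0.0226)=1.5482;  θ1=γ+ψ≈0.5237
rotate P by −φ2: (-0.0208, 0.0000, -0.2625)
  A=0.1908, B=-0.2625, C=(l²−L²−A²−y'²−z²)/(2L)=-0.0225
  √(A²+B²)=0.3245;  θ2 = -0.9423+1.6402 ≈ 0.6979
arm 3 (φ=240.0°): x'=0.0104, y'=0.0180
  A=0.1596, B=-0.2625, C=(l²−L²−A²−y'²−z²)/(2L)=0.0069
  θ3 = atan2(B,A) + arccos(C/0.3072) = 0.5238

θ₁ = 0.5237, θ₂ = 0.6979, θ₃ = 0.5238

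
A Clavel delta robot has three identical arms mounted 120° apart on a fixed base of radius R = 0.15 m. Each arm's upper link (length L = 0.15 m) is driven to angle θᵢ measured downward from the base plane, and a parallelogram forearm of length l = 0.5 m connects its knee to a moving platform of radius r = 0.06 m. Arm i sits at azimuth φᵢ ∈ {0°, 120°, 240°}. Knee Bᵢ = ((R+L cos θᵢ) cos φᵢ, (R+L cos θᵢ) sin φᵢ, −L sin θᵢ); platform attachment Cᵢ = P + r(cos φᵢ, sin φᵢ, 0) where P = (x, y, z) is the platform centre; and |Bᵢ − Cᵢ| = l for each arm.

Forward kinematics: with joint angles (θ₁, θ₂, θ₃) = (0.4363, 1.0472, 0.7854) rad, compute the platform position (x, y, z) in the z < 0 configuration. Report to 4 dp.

arm 1 at φ=0.0°: (R−r)+L cos θ1 = 0.2259;  O1 = (0.2259, 0.0000, -0.0634)
O2 = (0.1650·cos120.0°, 0.1650·sin120.0°, -0.1299) = (-0.0825, 0.1429, -0.1299)
arm 3 at φ=240.0°: (R−r)+L cos θ3 = 0.1961;  O3 = (-0.0980, -0.1698, -0.1061)
eliminate P² terms by subtracting sphere 1 from 2 and 3
[-0.6169 0.2858 -0.1330]·P = -0.0110;  [-0.6480 -0.3396 -0.0854]·P = -0.0054
Cramer: x(z) = 0.0133-0.1763z;  y(z) = -0.0096+0.0850z
quadratic in z: (1.0383)z²+(0.2001)z+(-0.2007)=0, √Δ=0.9346 → z ∈ {-0.5464, 0.3537}; z = -0.5464 (taking z<0)
x = 0.1097, y = -0.0560

(0.1097, -0.0560, -0.5464)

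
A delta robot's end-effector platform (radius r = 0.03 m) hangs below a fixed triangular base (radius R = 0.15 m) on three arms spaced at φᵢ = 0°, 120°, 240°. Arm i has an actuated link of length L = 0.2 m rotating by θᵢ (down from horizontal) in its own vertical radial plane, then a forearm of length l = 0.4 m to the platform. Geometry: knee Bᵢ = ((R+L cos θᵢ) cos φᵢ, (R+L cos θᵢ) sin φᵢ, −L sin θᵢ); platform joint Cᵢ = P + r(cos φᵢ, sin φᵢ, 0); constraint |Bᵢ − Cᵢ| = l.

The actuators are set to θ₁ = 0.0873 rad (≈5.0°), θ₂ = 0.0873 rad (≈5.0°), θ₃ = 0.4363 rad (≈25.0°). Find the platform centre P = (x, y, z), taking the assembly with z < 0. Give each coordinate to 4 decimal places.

φ1=0.0°: virtual centre (0.3192, 0.0000, -0.0174), radius l
S2 = (0.3192·cos120.0°, 0.3192·sin120.0°, -0.0174) = (-0.1596, 0.2765, -0.0174)
φ3=240.0°: virtual centre (-0.1506, -0.2609, -0.0845), radius l
|S₂|²−|S₁|² = 0.0000;  |S₃|²−|S₁|² = -0.0043
[-0.9577 0.5529 0.0000]·P = 0.0000;  [-0.9397 -0.5218 -0.1342]·P = -0.0043
Cramer: x(z) = 0.0023-0.0728z;  y(z) = 0.0041-0.1260z
into |P−S₁|² = l²: 1.0212z² + 0.0800z + -0.0593 = 0;  Δ = 0.2484;  z = -0.2832 or 0.2049 → z<0 root = -0.2832
x = 0.0229, y = 0.0398

(0.0229, 0.0398, -0.2832)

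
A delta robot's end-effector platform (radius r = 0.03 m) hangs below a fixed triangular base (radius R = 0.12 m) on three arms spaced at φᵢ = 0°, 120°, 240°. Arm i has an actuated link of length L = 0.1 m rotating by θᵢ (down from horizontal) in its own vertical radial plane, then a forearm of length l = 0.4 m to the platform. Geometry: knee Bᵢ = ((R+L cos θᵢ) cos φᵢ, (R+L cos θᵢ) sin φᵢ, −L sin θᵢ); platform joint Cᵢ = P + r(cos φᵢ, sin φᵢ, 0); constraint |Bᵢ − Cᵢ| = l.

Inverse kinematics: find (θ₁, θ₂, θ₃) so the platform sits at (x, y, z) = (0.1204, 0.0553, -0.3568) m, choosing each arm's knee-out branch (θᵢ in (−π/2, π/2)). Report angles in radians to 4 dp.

arm 1 (φ=0.0°): x'=0.1204, y'=0.0553
  A cos θ + B sin θ = C:  -0.0304·cos θ + -0.3568·sin θ = 0.0936
  √(A²+B²)=0.3581;  θ1 = -1.6558+1.3065 ≈ -0.3493
rotate P by −φ2: (-0.0123, -0.1319, -0.3568)
  A=0.1023, B=-0.3568, C=(l²−L²−A²−y'²−z²)/(2L)=-0.0259
  θ2 = atan2(B,A) + arccos(C/0.3712) = 0.3490
φ3=240.0° → target in arm frame (-0.1081, 0.0766)
  A cos θ + B sin θ = C:  0.1981·cos θ + -0.3568·sin θ = -0.1121
  γ=atan2(-0.3568,0.1981)=-1.0640;  ψ=arccos(-0.2746)=1.8490;  θ3=γ+ψ≈0.7850

θ₁ = -0.3493, θ₂ = 0.3490, θ₃ = 0.7850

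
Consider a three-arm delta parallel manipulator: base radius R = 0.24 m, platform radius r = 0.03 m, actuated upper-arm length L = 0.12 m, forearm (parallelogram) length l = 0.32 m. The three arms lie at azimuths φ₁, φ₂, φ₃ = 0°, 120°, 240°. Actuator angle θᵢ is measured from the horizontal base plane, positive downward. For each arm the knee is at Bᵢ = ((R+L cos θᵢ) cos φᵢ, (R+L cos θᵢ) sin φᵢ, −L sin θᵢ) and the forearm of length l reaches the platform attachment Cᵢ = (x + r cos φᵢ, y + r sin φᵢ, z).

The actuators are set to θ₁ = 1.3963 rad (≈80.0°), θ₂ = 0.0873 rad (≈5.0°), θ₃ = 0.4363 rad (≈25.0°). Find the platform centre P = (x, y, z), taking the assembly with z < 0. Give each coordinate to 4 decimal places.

S1 = (0.2308·cos0.0°, 0.2308·sin0.0°, -0.1182) = (0.2308, 0.0000, -0.1182)
S2 = (0.3295·cos120.0°, 0.3295·sin120.0°, -0.0105) = (-0.1648, 0.2854, -0.0105)
S3 = (0.3188·cos240.0°, 0.3188·sin240.0°, -0.0507) = (-0.1594, -0.2761, -0.0507)
eliminate P² terms by subtracting sphere 1 from 2 and 3
linear system: -0.7912x+0.5708y = 0.0415−0.2154z; -0.7804x+-0.5521y = 0.0369−0.1349z
Cramer: x(z) = -0.0498+0.2221z;  y(z) = 0.0036-0.0696z
sphere 1 gives Az²+Bz+C=0 with A=1.0542, B=0.1112, C=-0.0096;  B²−4AC=0.0530;  roots -0.1620, 0.0565;  negative root z = -0.1620
x = -0.0858, y = 0.0148

(-0.0858, 0.0148, -0.1620)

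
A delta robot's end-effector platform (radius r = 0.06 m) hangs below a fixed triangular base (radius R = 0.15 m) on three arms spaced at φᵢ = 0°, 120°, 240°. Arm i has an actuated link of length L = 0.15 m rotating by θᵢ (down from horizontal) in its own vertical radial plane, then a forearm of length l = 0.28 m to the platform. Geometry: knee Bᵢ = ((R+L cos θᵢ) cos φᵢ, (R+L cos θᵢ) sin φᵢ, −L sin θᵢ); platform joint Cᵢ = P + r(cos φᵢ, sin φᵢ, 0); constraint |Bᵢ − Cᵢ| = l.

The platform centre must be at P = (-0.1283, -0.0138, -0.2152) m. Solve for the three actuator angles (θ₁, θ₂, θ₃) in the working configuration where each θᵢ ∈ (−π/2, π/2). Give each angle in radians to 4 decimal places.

arm 1 (φ=0.0°): x'=-0.1283, y'=-0.0138
  A=0.2183, B=-0.2152, C=(l²−L²−A²−y'²−z²)/(2L)=-0.1275
  √(A²+B²)=0.3065;  θ1 = -0.7782+1.9998 ≈ 1.2216
arm 2 (φ=120.0°): x'=0.0522, y'=0.1180
  A cos θ + B sin θ = C:  0.0378·cos θ + -0.2152·sin θ = -0.0192
  √(A²+B²)=0.2185;  θ2 = -1.3969+1.6589 ≈ 0.2620
arm 3 (φ=240.0°): x'=0.0761, y'=-0.1042
  A=0.0139, B=-0.2152, C=(l²−L²−A²−y'²−z²)/(2L)=-0.0049
  θ3 = atan2(B,A) + arccos(C/0.2156) = 0.0871

θ₁ = 1.2216, θ₂ = 0.2620, θ₃ = 0.0871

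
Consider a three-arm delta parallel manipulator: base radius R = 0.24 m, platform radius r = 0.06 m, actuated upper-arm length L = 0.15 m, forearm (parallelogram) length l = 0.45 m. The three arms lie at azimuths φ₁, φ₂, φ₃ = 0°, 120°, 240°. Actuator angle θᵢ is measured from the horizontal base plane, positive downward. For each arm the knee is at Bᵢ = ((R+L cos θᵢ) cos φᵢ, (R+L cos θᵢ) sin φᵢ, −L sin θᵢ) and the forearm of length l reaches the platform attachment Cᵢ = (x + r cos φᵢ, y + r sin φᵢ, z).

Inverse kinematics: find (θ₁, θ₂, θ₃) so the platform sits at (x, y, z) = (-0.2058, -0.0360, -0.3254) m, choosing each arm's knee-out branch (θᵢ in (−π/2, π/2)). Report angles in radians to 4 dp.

θ₁ = 1.3961, θ₂ = 0.0869, θ₃ = -0.3491

φ1=0.0° → target in arm frame (-0.2058, -0.0360)
  A=0.3858, B=-0.3254, C=(l²−L²−A²−y'²−z²)/(2L)=-0.2534
  θ1 = atan2(B,A) + arccos(C/0.5047) = 1.3961
rotate P by −φ2: (0.0717, 0.1962, -0.3254)
  A cos θ + B sin θ = C:  0.1083·cos θ + -0.3254·sin θ = 0.0796
  θ2 = atan2(B,A) + arccos(C/0.3429) = 0.0869
arm 3 (φ=240.0°): x'=0.1341, y'=-0.1602
  e−x'=0.0459;  (l²−L²−(e−x')²−y'²−z²)/2L = 0.1544
  √(A²+B²)=0.3286;  θ3 = -1.4306+1.0815 ≈ -0.3491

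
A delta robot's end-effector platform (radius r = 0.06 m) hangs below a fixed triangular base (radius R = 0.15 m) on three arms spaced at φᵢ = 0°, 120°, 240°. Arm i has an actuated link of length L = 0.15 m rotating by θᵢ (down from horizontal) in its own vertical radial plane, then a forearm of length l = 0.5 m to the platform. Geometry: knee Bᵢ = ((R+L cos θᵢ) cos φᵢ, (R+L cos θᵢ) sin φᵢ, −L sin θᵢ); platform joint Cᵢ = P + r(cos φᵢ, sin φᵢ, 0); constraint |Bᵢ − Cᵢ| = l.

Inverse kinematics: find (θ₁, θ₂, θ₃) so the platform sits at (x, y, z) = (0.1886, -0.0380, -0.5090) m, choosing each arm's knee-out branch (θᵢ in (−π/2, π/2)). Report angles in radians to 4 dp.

θ₁ = 0.0871, θ₂ = 1.0467, θ₃ = 0.8724

φ1=0.0° → target in arm frame (0.1886, -0.0380)
  A=-0.0986, B=-0.5090, C=(l²−L²−A²−y'²−z²)/(2L)=-0.1425
  √(A²+B²)=0.5185;  θ1 = -1.7621+1.8492 ≈ 0.0871
arm 2 (φ=120.0°): x'=-0.1272, y'=-0.1443
  A=0.2172, B=-0.5090, C=(l²−L²−A²−y'²−z²)/(2L)=-0.3320
  θ2 = atan2(B,A) + arccos(C/0.5534) = 1.0467
arm 3 (φ=240.0°): x'=-0.0614, y'=0.1823
  A=0.1514, B=-0.5090, C=(l²−L²−A²−y'²−z²)/(2L)=-0.2925
  √(A²+B²)=0.5310;  θ3 = -1.2817+2.1541 ≈ 0.8724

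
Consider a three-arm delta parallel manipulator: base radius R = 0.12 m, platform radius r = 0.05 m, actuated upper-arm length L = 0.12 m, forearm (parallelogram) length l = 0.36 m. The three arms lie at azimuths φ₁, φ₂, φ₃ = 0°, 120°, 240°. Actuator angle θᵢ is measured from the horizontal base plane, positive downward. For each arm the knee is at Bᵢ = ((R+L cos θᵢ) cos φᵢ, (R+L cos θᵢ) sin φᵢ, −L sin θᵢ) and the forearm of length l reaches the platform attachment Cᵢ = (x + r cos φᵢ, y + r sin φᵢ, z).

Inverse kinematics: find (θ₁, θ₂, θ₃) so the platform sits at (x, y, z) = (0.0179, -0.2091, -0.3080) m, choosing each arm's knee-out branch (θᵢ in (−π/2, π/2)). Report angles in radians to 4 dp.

arm 1 (φ=0.0°): x'=0.0179, y'=-0.2091
  A cos θ + B sin θ = C:  0.0521·cos θ + -0.3080·sin θ = -0.1088
  √(A²+B²)=0.3124;  θ1 = -1.4032+1.9264 ≈ 0.5232
φ2=120.0° → target in arm frame (-0.1900, 0.0890)
  e−x'=0.2600;  (l²−L²−(e−x')²−y'²−z²)/2L = -0.2301
  γ=atan2(-0.3080,0.2600)=-0.8696;  ψ=arccos(-0.5707)=2.1782;  θ2=γ+ψ≈1.3085
rotate P by −φ3: (0.1721, 0.1201, -0.3080)
  e−x'=-0.1021;  (l²−L²−(e−x')²−y'²−z²)/2L = -0.0188
  √(A²+B²)=0.3245;  θ3 = -1.8910+1.6287 ≈ -0.2623

θ₁ = 0.5232, θ₂ = 1.3085, θ₃ = -0.2623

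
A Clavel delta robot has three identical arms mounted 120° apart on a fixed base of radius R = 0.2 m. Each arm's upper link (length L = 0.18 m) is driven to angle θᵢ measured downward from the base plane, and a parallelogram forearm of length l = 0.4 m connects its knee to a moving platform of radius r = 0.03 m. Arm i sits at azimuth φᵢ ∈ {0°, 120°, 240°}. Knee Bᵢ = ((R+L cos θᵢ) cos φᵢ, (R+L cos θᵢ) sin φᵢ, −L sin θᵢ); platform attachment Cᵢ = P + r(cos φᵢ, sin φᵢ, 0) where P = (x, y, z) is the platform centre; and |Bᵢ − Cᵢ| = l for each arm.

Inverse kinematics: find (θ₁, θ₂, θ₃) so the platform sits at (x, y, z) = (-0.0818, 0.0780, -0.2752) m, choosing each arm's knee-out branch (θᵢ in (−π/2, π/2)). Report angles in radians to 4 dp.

rotate P by −φ1: (-0.0818, 0.0780, -0.2752)
  A cos θ + B sin θ = C:  0.2518·cos θ + -0.2752·sin θ = -0.0490
  γ=atan2(-0.2752,0.2518)=-0.8298;  ψ=arccos(-0.1312)=1.7024;  θ1=γ+ψ≈0.8726
φ2=120.0° → target in arm frame (0.1084, 0.0318)
  A=0.0616, B=-0.2752, C=(l²−L²−A²−y'²−z²)/(2L)=0.1307
  θ2 = atan2(B,A) + arccos(C/0.2820) = -0.2620
rotate P by −φ3: (-0.0266, -0.1098, -0.2752)
  e−x'=0.1966;  (l²−L²−(e−x')²−y'²−z²)/2L = 0.0031
  √(A²+B²)=0.3382;  θ3 = -0.9504+1.5615 ≈ 0.6112

θ₁ = 0.8726, θ₂ = -0.2620, θ₃ = 0.6112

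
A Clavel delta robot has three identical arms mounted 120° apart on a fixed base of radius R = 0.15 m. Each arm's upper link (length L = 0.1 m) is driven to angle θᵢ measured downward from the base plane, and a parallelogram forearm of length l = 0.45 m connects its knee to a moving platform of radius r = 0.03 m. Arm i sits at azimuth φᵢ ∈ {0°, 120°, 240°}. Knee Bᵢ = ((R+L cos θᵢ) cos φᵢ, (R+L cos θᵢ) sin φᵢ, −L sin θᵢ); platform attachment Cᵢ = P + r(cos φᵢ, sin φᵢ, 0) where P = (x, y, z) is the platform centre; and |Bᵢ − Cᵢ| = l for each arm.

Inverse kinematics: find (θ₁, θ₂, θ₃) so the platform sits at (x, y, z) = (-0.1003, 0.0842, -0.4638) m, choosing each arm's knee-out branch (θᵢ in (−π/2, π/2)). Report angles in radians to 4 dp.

φ1=0.0° → target in arm frame (-0.1003, 0.0842)
  e−x'=0.2203;  (l²−L²−(e−x')²−y'²−z²)/2L = -0.3912
  √(A²+B²)=0.5135;  θ1 = -1.1274+2.4369 ≈ 1.3095
φ2=120.0° → target in arm frame (0.1231, 0.0448)
  A cos θ + B sin θ = C:  -0.0031·cos θ + -0.4638·sin θ = -0.1231
  θ2 = atan2(B,A) + arccos(C/0.4638) = 0.2621
rotate P by −φ3: (-0.0228, -0.1290, -0.4638)
  e−x'=0.1428;  (l²−L²−(e−x')²−y'²−z²)/2L = -0.2981
  √(A²+B²)=0.4853;  θ3 = -1.2722+2.2323 ≈ 0.9602

θ₁ = 1.3095, θ₂ = 0.2621, θ₃ = 0.9602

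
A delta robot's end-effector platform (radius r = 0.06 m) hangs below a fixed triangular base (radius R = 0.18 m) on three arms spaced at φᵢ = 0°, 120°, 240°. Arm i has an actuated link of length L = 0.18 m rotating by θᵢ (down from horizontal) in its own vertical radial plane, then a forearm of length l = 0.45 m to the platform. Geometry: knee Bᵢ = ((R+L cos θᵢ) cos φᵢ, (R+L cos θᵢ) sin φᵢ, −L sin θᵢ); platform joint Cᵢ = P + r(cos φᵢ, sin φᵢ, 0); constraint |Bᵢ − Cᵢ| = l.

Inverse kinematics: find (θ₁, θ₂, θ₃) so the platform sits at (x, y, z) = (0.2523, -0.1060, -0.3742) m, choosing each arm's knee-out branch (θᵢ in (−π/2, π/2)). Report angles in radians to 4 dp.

φ1=0.0° → target in arm frame (0.2523, -0.1060)
  A=-0.1323, B=-0.3742, C=(l²−L²−A²−y'²−z²)/(2L)=0.0037
  θ1 = atan2(B,A) + arccos(C/0.3969) = -0.3492
φ2=120.0° → target in arm frame (-0.2179, -0.1655)
  A=0.3379, B=-0.3742, C=(l²−L²−A²−y'²−z²)/(2L)=-0.3098
  θ2 = atan2(B,A) + arccos(C/0.5042) = 1.3962
arm 3 (φ=240.0°): x'=-0.0344, y'=0.2715
  A cos θ + B sin θ = C:  0.1544·cos θ + -0.3742·sin θ = -0.1874
  γ=atan2(-0.3742,0.1544)=-1.1796;  ψ=arccos(-0.4629)=2.0521;  θ3=γ+ψ≈0.8725

θ₁ = -0.3492, θ₂ = 1.3962, θ₃ = 0.8725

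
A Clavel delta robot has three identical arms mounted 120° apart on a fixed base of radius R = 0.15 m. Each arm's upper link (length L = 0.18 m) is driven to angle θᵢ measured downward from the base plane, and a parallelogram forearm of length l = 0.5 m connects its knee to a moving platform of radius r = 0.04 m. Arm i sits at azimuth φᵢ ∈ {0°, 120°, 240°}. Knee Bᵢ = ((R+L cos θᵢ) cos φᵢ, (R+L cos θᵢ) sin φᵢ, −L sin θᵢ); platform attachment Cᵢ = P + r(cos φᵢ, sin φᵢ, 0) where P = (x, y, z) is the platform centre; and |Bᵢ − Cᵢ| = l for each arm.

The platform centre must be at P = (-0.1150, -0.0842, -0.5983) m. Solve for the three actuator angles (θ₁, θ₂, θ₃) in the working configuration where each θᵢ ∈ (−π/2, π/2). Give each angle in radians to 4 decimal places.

θ₁ = 1.3965, θ₂ = 1.1348, θ₃ = 0.6982

φ1=0.0° → target in arm frame (-0.1150, -0.0842)
  A cos θ + B sin θ = C:  0.2250·cos θ + -0.5983·sin θ = -0.5502
  θ1 = atan2(B,A) + arccos(C/0.6392) = 1.3965
φ2=120.0° → target in arm frame (-0.0154, 0.1417)
  A cos θ + B sin θ = C:  0.1254·cos θ + -0.5983·sin θ = -0.4894
  √(A²+B²)=0.6113;  θ2 = -1.3642+2.4990 ≈ 1.1348
arm 3 (φ=240.0°): x'=0.1304, y'=-0.0575
  e−x'=-0.0204;  (l²−L²−(e−x')²−y'²−z²)/2L = -0.4002
  θ3 = atan2(B,A) + arccos(C/0.5986) = 0.6982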